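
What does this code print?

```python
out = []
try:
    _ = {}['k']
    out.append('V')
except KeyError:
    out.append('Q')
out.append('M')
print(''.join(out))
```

Execution trace: 'Q' (except KeyError) → 'M' (after the try/except). Output: QM

Answer: QM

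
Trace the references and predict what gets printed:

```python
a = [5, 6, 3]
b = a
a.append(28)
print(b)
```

Key concept: basic list aliasing.
Step by step:
`a = [5, 6, 3]` → a = [5, 6, 3]
`b = a` → b = [5, 6, 3] (same object as a)
`a.append(28)` → a = [5, 6, 3, 28] (same object as b); b = [5, 6, 3, 28] (same object as a)
`print(b)` → prints [5, 6, 3, 28]

Answer: [5, 6, 3, 28]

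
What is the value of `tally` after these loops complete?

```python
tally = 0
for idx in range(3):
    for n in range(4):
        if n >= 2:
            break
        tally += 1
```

Inner breaks at 2, outer runs 3 times
`tally` takes the values: 0 → 1 → 2 → 3 → 4 → 5 → 6

Answer: 6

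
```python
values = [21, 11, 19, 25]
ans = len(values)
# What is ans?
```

Trace:
`values = [21, 11, 19, 25]` → values = [21, 11, 19, 25]
`ans = len(values)` → ans = 4
So ans = 4

Answer: 4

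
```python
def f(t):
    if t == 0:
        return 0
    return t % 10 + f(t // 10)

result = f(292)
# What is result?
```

Sum of digits of 292: 2 + 9 + 2 = 13

Answer: 13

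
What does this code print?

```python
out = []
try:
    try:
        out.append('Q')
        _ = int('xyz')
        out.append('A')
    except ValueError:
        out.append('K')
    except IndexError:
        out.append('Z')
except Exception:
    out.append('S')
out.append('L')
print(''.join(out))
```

Execution trace: 'Q' (inner try body) → 'K' (inner except ValueError) → 'L' (after the try/except). Output: QKL

Answer: QKL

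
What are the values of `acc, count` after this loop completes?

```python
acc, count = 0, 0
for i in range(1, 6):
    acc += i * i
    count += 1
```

Sum of squares and count
`acc, count` takes the values: (0, 0) → (1, 0) → (1, 1) → (5, 1) → (5, 2) → (14, 2) → (14, 3) → (30, 3) → (30, 4) → (55, 4) → (55, 5)

Answer: 55, 5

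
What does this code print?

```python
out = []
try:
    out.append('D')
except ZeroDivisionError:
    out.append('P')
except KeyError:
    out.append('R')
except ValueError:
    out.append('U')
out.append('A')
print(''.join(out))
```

Execution trace: 'D' (try body, no exception) → 'A' (after the try/except). Output: DA

Answer: DA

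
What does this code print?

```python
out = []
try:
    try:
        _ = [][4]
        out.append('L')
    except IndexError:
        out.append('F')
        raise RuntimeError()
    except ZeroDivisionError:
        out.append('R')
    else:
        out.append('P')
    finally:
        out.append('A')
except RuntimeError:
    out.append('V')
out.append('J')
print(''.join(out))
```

Execution trace: 'F' (inner except IndexError) → 'A' (inner finally) → 'V' (outer except RuntimeError) → 'J' (after the try/except). Output: FAVJ

Answer: FAVJ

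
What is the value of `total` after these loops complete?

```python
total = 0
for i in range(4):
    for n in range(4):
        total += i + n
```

Sum of all i+n for i,n in 4x4
`total` takes the values: 0 → 1 → 3 → 6 → 7 → 9 → 12 → 16 → 18 → 21 → 25 → 30 → 33 → 37 → 42 → 48

Answer: 48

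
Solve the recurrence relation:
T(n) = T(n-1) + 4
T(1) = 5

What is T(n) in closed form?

Unrolling: T(n) = T(1) + 4·(n-1) = 5 + 4(n-1) = 4n + 1.

Answer: T(n) = 4n + 1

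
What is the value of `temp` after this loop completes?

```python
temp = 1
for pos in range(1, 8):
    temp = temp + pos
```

Start at 1, add 1 through 7
`temp` takes the values: 1 → 2 → 4 → 7 → 11 → 16 → 22 → 29

Answer: 29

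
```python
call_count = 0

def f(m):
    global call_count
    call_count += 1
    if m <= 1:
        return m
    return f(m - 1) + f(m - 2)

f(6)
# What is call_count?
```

Calls(m) = 1 + Calls(m-1) + Calls(m-2); Calls(0)=Calls(1)=1. For m=6 this gives 25.

Answer: 25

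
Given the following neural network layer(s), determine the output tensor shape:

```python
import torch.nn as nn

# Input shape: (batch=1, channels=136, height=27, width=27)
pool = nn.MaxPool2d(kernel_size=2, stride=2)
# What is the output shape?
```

Input: (1, 136, 27, 27) -> Output: (1, 136, 13, 13)

Answer: (1, 136, 13, 13)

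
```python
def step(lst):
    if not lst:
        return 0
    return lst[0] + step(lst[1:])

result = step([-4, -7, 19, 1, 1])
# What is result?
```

(-4) + (-7) + 19 + 1 + 1 + 0 = 10

Answer: 10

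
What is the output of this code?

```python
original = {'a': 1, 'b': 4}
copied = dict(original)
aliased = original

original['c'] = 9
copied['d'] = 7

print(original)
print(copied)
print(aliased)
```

Key concept: dict() creates copy, assignment creates alias.
Step by step:
`original = {'a': 1, 'b': 4}` → original = {'a': 1, 'b': 4}
`copied = dict(original)` → copied = {'a': 1, 'b': 4}
`aliased = original` → aliased = {'a': 1, 'b': 4} (same object as original)
`original['c'] = 9` → original = {'a': 1, 'b': 4, 'c': 9} (same object as aliased); aliased = {'a': 1, 'b': 4, 'c': 9} (same object as original)
`copied['d'] = 7` → copied = {'a': 1, 'b': 4, 'd': 7}
`print(original)` → prints {'a': 1, 'b': 4, 'c': 9}
`print(copied)` → prints {'a': 1, 'b': 4, 'd': 7}
`print(aliased)` → prints {'a': 1, 'b': 4, 'c': 9}

Answer:
{'a': 1, 'b': 4, 'c': 9}
{'a': 1, 'b': 4, 'd': 7}
{'a': 1, 'b': 4, 'c': 9}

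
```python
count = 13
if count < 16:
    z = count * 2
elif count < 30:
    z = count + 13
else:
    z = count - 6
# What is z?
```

Trace:
`count = 13` → count = 13
`if count < 16: ...` → count < 16 is True → z = 26
So z = 26

Answer: 26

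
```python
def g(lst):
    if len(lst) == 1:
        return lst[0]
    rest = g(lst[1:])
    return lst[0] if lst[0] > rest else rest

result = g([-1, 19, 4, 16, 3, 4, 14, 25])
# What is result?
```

Recursive max over [-1, 19, 4, 16, 3, 4, 14, 25] = 25

Answer: 25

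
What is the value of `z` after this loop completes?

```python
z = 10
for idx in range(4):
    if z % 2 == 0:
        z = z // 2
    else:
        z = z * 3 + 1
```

Collatz-style transformation from 10
`z` takes the values: 10 → 5 → 16 → 8 → 4

Answer: 4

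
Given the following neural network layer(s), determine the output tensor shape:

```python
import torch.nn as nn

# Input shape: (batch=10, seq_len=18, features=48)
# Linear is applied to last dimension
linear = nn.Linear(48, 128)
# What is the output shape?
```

Input: (10, 18, 48) -> Output: (10, 18, 128)

Answer: (10, 18, 128)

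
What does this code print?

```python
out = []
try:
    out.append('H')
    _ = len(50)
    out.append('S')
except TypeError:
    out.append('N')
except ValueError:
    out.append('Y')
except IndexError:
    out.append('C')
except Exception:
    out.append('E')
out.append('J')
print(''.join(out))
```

Execution trace: 'H' (try body) → 'N' (except TypeError) → 'J' (after the try/except). Output: HNJ

Answer: HNJ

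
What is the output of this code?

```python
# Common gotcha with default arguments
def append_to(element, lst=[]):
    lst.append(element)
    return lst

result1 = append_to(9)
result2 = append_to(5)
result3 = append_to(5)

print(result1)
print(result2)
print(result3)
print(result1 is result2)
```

Key concept: mutable default argument gotcha.
Step by step:
`result1 = append_to(9)` → result1 = [9]
`result2 = append_to(5)` → result1 = [9, 5] (same object as result2); result2 = [9, 5] (same object as result1)
`result3 = append_to(5)` → result1 = [9, 5, 5] (same object as result2, result3); result2 = [9, 5, 5] (same object as result1, result3); result3 = [9, 5, 5] (same object as result1, result2)
`print(result1)` → prints [9, 5, 5]
`print(result2)` → prints [9, 5, 5]
`print(result3)` → prints [9, 5, 5]
`print(result1 is result2)` → prints True

Answer:
[9, 5, 5]
[9, 5, 5]
[9, 5, 5]
True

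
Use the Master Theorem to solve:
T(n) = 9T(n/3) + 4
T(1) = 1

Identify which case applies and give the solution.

a=9, b=3, f(n)=4. log_3(9) = 2. Since c=0 < 2, Case 1 applies: T(n) = Θ(n^log_b(a)) = O(n^2).

Answer: O(n^2) - Case 1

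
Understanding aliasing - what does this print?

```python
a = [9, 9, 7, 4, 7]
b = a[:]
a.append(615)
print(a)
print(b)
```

Key concept: slice [:] creates copy.
Step by step:
`a = [9, 9, 7, 4, 7]` → a = [9, 9, 7, 4, 7]
`b = a[:]` → b = [9, 9, 7, 4, 7]
`a.append(615)` → a = [9, 9, 7, 4, 7, 615]
`print(a)` → prints [9, 9, 7, 4, 7, 615]
`print(b)` → prints [9, 9, 7, 4, 7]

Answer:
[9, 9, 7, 4, 7, 615]
[9, 9, 7, 4, 7]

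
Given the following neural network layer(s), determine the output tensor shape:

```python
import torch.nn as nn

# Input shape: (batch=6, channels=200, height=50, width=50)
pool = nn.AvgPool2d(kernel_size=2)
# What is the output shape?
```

Input: (6, 200, 50, 50) -> Output: (6, 200, 25, 25)

Answer: (6, 200, 25, 25)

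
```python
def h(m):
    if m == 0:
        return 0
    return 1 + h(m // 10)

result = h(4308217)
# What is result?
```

Count of digits of 4308217: 7

Answer: 7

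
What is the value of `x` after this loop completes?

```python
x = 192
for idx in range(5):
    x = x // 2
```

Halve 5 times: 192 // 2^5 = 6
`x` takes the values: 192 → 96 → 48 → 24 → 12 → 6

Answer: 6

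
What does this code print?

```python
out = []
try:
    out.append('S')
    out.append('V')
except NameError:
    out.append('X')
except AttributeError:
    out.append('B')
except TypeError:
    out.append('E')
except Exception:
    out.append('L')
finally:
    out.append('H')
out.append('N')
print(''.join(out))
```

Execution trace: 'S' (try body) → 'V' (try body, no exception) → 'H' (finally) → 'N' (after the try/except). Output: SVHN

Answer: SVHN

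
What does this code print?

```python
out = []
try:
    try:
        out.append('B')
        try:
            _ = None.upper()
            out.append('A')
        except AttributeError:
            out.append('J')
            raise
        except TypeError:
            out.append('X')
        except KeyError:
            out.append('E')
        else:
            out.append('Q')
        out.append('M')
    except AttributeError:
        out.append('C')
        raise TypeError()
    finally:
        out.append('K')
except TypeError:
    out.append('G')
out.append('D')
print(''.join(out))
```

Execution trace: 'B' (try body) → 'J' (inner except AttributeError) → 'C' (except AttributeError) → 'K' (finally) → 'G' (outer except TypeError) → 'D' (after the try/except). Output: BJCKGD

Answer: BJCKGD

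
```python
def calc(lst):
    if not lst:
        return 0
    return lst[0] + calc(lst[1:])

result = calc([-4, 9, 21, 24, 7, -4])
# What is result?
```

(-4) + 9 + 21 + 24 + 7 + (-4) + 0 = 53

Answer: 53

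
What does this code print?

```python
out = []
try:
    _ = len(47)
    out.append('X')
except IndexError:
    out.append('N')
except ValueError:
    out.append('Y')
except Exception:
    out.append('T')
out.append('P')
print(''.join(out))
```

Execution trace: 'T' (except Exception) → 'P' (after the try/except). Output: TP

Answer: TP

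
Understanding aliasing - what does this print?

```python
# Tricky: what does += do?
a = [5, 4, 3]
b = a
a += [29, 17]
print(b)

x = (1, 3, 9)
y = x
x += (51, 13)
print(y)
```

Key concept: += behavior differs for mutable vs immutable.
Step by step:
`a = [5, 4, 3]` → a = [5, 4, 3]
`b = a` → b = [5, 4, 3] (same object as a)
`a += [29, 17]` → a = [5, 4, 3, 29, 17] (same object as b); b = [5, 4, 3, 29, 17] (same object as a)
`print(b)` → prints [5, 4, 3, 29, 17]
`x = (1, 3, 9)` → x = (1, 3, 9)
`y = x` → y = (1, 3, 9)
`x += (51, 13)` → x = (1, 3, 9, 51, 13)
`print(y)` → prints (1, 3, 9)

Answer:
[5, 4, 3, 29, 17]
(1, 3, 9)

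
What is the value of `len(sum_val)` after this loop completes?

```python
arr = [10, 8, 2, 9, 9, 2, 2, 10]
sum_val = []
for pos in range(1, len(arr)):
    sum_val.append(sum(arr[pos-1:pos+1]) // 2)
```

Number of 2-element averages
`sum_val` takes the values: [] → [9] → [9, 5] → [9, 5, 5] → [9, 5, 5, 9] → [9, 5, 5, 9, 5] → [9, 5, 5, 9, 5, 2] → [9, 5, 5, 9, 5, 2, 6]
So `len(sum_val)` = 7

Answer: 7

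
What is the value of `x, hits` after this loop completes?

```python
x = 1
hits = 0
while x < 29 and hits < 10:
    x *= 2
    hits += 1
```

Double until >= 29 or 10 iterations
`x, hits` takes the values: (1, 0) → (2, 0) → (2, 1) → (4, 1) → (4, 2) → (8, 2) → (8, 3) → (16, 3) → (16, 4) → (32, 4) → (32, 5)

Answer: 32, 5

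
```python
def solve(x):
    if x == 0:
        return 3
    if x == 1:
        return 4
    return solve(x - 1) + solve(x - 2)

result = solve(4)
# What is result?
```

Build up from base cases: solve(0)=3, solve(1)=4, solve(2)=7, solve(3)=11, solve(4)=18

Answer: 18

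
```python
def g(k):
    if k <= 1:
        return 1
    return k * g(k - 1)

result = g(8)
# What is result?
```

g(8) = 8 * 7 * 6 * 5 * 4 * 3 * 2 * 1 = 40320

Answer: 40320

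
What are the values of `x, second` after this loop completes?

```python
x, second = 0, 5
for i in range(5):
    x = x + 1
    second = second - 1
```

x goes 0→5, second goes 5→0
`x, second` takes the values: (0, 5) → (1, 5) → (1, 4) → (2, 4) → (2, 3) → (3, 3) → (3, 2) → (4, 2) → (4, 1) → (5, 1) → (5, 0)

Answer: 5, 0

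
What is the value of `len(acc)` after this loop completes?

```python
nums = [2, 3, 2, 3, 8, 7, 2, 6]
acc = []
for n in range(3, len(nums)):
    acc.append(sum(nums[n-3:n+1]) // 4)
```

Number of 4-element averages
`acc` takes the values: [] → [2] → [2, 4] → [2, 4, 5] → [2, 4, 5, 5] → [2, 4, 5, 5, 5]
So `len(acc)` = 5

Answer: 5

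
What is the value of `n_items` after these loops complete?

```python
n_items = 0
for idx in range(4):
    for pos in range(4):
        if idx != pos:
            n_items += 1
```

4² - 4 (exclude diagonal)
`n_items` takes the values: 0 → 1 → 2 → 3 → 4 → 5 → 6 → 7 → 8 → 9 → 10 → 11 → 12

Answer: 12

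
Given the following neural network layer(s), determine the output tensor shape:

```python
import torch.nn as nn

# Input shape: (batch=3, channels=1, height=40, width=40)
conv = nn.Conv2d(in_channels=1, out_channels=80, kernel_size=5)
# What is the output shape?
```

Input: (3, 1, 40, 40) -> Output: (3, 80, 36, 36)

Answer: (3, 80, 36, 36)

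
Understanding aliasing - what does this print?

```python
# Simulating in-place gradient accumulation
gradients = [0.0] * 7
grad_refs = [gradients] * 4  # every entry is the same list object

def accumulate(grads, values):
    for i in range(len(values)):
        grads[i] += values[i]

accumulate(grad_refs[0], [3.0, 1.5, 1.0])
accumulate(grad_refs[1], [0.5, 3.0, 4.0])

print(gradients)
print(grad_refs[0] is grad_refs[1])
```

Key concept: gradient accumulation aliasing.
Step by step:
`gradients = [0.0] * 7` → gradients = [0.0, 0.0, 0.0, 0.0, 0.0, 0.0, 0.0]
`grad_refs = [gradients] * 4` → grad_refs = [[0.0, 0.0, 0.0, 0.0, 0.0, 0.0, 0.0], [0.0, 0.0, 0.0, 0.0, 0.0, 0.0, 0.0], [0.0, 0.0, 0.0, 0.0, 0.0, 0.0, 0.0], [0.0, 0.0, 0.0, 0.0, 0.0, 0.0, 0.0]]
`accumulate(grad_refs[0], [3.0, 1.5, 1.0])` → gradients = [3.0, 1.5, 1.0, 0.0, 0.0, 0.0, 0.0]; grad_refs = [[3.0, 1.5, 1.0, 0.0, 0.0, 0.0, 0.0], [3.0, 1.5, 1.0, 0.0, 0.0, 0.0, 0.0], [3.0, 1.5, 1.0, 0.0, 0.0, 0.0, 0.0], [3.0, 1.5, 1.0, 0.0, 0.0, 0.0, 0.0]]
`accumulate(grad_refs[1], [0.5, 3.0, 4.0])` → gradients = [3.5, 4.5, 5.0, 0.0, 0.0, 0.0, 0.0]; grad_refs = [[3.5, 4.5, 5.0, 0.0, 0.0, 0.0, 0.0], [3.5, 4.5, 5.0, 0.0, 0.0, 0.0, 0.0], [3.5, 4.5, 5.0, 0.0, 0.0, 0.0, 0.0], [3.5, 4.5, 5.0, 0.0, 0.0, 0.0, 0.0]]
`print(gradients)` → prints [3.5, 4.5, 5.0, 0.0, 0.0, 0.0, 0.0]
`print(grad_refs[0] is grad_refs[1])` → prints True

Answer:
[3.5, 4.5, 5.0, 0.0, 0.0, 0.0, 0.0]
True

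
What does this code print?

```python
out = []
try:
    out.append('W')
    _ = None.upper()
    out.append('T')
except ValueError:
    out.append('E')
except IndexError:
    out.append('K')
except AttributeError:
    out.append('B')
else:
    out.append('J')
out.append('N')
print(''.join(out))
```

Execution trace: 'W' (try body) → 'B' (except AttributeError) → 'N' (after the try/except). Output: WBN

Answer: WBN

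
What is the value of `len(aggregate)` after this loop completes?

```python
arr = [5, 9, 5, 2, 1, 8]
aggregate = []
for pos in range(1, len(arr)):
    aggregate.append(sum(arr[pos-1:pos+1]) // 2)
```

Number of 2-element averages
`aggregate` takes the values: [] → [7] → [7, 7] → [7, 7, 3] → [7, 7, 3, 1] → [7, 7, 3, 1, 4]
So `len(aggregate)` = 5

Answer: 5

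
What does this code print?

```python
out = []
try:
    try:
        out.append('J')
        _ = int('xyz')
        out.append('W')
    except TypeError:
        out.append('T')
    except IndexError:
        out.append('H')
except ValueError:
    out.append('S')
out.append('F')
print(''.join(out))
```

Execution trace: 'J' (inner try body) → 'S' (outer except ValueError) → 'F' (after the try/except). Output: JSF

Answer: JSF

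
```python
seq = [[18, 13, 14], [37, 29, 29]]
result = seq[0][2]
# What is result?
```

Trace:
`seq = [[18, 13, 14], [37, 29, 29]]` → seq = [[18, 13, 14], [37, 29, 29]]
`result = seq[0][2]` → result = 14
So result = 14

Answer: 14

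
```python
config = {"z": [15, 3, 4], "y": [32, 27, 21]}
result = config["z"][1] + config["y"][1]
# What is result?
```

Trace:
`config = {"z": [15, 3, 4], "y": [32, 27, 21]}` → config = {'z': [15, 3, 4], 'y': [32, 27, 21]}
`result = config["z"][1] + config["y"][1]` → result = 30
So result = 30

Answer: 30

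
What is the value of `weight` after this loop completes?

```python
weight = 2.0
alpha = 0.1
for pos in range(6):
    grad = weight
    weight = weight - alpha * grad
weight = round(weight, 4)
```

Gradient descent: w = 2.0 * (1 - 0.1)^6
`weight` takes the values: 2.0 → 1.8 → 1.62 → 1.458 → 1.3122 → 1.18098 → 1.062882 → 1.0629

Answer: 1.0629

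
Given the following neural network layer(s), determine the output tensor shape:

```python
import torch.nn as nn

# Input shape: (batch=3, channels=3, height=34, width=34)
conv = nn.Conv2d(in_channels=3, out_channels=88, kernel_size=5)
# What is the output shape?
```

Input: (3, 3, 34, 34) -> Output: (3, 88, 30, 30)

Answer: (3, 88, 30, 30)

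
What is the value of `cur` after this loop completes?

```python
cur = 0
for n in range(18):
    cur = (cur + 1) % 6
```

Increment mod 6, 18 times = 0
`cur` takes the values: 0 → 1 → 2 → 3 → 4 → 5 → 0 → 1 → 2 → 3 → 4 → 5 → 0 → 1 → 2 → 3 → 4 → 5 → 0

Answer: 0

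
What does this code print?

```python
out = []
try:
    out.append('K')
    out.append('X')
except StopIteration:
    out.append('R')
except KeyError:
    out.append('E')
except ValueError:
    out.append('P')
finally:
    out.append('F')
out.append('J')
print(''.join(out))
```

Execution trace: 'K' (try body) → 'X' (try body, no exception) → 'F' (finally) → 'J' (after the try/except). Output: KXFJ

Answer: KXFJ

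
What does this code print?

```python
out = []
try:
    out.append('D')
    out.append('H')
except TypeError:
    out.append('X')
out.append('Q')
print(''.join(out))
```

Execution trace: 'D' (try body) → 'H' (try body, no exception) → 'Q' (after the try/except). Output: DHQ

Answer: DHQ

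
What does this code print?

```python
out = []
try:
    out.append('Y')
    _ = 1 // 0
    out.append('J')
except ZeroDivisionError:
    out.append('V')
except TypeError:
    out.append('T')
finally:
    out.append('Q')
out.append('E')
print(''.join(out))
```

Execution trace: 'Y' (try body) → 'V' (except ZeroDivisionError) → 'Q' (finally) → 'E' (after the try/except). Output: YVQE

Answer: YVQE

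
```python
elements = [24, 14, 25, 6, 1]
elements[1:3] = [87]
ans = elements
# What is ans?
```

Trace:
`elements = [24, 14, 25, 6, 1]` → elements = [24, 14, 25, 6, 1]
`elements[1:3] = [87]` → elements = [24, 87, 6, 1]
`ans = elements` → ans = [24, 87, 6, 1]
So ans = [24, 87, 6, 1]

Answer: [24, 87, 6, 1]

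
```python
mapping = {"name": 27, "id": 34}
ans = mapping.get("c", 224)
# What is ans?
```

Trace:
`mapping = {"name": 27, "id": 34}` → mapping = {'name': 27, 'id': 34}
`ans = mapping.get("c", 224)` → ans = 224
So ans = 224

Answer: 224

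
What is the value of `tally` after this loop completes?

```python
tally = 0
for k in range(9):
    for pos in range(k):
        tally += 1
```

Triangle number: 0+1+2+...+8
`tally` takes the values: 0 → 1 → 2 → 3 → 4 → 5 → 6 → 7 → 8 → 9 → 10 → 11 → 12 → 13 → 14 → 15 → 16 → 17 → 18 → 19 → 20 → 21 → 22 → 23 → 24 → 25 → 26 → 27 → 28 → 29 → 30 → 31 → 32 → 33 → 34 → 35 → 36

Answer: 36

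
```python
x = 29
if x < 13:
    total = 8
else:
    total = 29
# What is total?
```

Trace:
`x = 29` → x = 29
`if x < 13: ...` → x < 13 is False, take else branch → total = 29
So total = 29

Answer: 29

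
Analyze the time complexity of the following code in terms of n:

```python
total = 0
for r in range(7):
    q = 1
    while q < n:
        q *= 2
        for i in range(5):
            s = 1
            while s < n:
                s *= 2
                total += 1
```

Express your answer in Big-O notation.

Each loop level contributes: 1 × log n × 1 × log n. Multiplying the contributions gives O(log² n).

Answer: O(log² n)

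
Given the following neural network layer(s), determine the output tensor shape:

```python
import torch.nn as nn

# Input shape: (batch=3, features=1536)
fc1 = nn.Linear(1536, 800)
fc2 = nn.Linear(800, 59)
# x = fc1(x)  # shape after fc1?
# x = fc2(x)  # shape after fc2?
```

Input: (3, 1536) -> after fc1: (3, 800) -> Output: (3, 59)

Answer: (3, 59)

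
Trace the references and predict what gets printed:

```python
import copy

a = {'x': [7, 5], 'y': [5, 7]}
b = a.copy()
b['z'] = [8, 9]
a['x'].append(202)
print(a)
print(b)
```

Key concept: shallow copy of dict with mutable values.
Step by step:
`a = {'x': [7, 5], 'y': [5, 7]}` → a = {'x': [7, 5], 'y': [5, 7]}
`b = a.copy()` → b = {'x': [7, 5], 'y': [5, 7]}
`b['z'] = [8, 9]` → b = {'x': [7, 5], 'y': [5, 7], 'z': [8, 9]}
`a['x'].append(202)` → a = {'x': [7, 5, 202], 'y': [5, 7]}; b = {'x': [7, 5, 202], 'y': [5, 7], 'z': [8, 9]}
`print(a)` → prints {'x': [7, 5, 202], 'y': [5, 7]}
`print(b)` → prints {'x': [7, 5, 202], 'y': [5, 7], 'z': [8, 9]}

Answer:
{'x': [7, 5, 202], 'y': [5, 7]}
{'x': [7, 5, 202], 'y': [5, 7], 'z': [8, 9]}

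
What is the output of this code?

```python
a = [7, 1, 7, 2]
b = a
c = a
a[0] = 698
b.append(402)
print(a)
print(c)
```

Key concept: multiple aliases.
Step by step:
`a = [7, 1, 7, 2]` → a = [7, 1, 7, 2]
`b = a` → b = [7, 1, 7, 2] (same object as a)
`c = a` → c = [7, 1, 7, 2] (same object as a, b)
`a[0] = 698` → a = [698, 1, 7, 2] (same object as b, c); b = [698, 1, 7, 2] (same object as a, c); c = [698, 1, 7, 2] (same object as a, b)
`b.append(402)` → a = [698, 1, 7, 2, 402] (same object as b, c); b = [698, 1, 7, 2, 402] (same object as a, c); c = [698, 1, 7, 2, 402] (same object as a, b)
`print(a)` → prints [698, 1, 7, 2, 402]
`print(c)` → prints [698, 1, 7, 2, 402]

Answer:
[698, 1, 7, 2, 402]
[698, 1, 7, 2, 402]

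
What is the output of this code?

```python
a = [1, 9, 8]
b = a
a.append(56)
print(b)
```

Key concept: basic list aliasing.
Step by step:
`a = [1, 9, 8]` → a = [1, 9, 8]
`b = a` → b = [1, 9, 8] (same object as a)
`a.append(56)` → a = [1, 9, 8, 56] (same object as b); b = [1, 9, 8, 56] (same object as a)
`print(b)` → prints [1, 9, 8, 56]

Answer: [1, 9, 8, 56]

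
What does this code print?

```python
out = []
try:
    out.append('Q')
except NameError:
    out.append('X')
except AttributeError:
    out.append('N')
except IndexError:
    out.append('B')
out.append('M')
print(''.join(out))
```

Execution trace: 'Q' (try body, no exception) → 'M' (after the try/except). Output: QM

Answer: QM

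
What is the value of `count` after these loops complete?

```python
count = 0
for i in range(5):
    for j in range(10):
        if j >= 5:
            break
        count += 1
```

Inner breaks at 5, outer runs 5 times
`count` takes the values: 0 → 1 → 2 → 3 → 4 → 5 → 6 → 7 → 8 → 9 → 10 → 11 → 12 → 13 → 14 → 15 → 16 → 17 → 18 → 19 → 20 → 21 → 22 → 23 → 24 → 25

Answer: 25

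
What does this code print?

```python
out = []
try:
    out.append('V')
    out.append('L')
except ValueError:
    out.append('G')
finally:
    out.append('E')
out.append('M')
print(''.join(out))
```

Execution trace: 'V' (try body) → 'L' (try body, no exception) → 'E' (finally) → 'M' (after the try/except). Output: VLEM

Answer: VLEM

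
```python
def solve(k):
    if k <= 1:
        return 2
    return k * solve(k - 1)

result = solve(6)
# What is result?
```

solve(6) = 6 * 5 * 4 * 3 * 2 * 2 = 1440

Answer: 1440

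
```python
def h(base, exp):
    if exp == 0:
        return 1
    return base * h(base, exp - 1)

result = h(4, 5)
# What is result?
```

h(4, 5) = 4 * 4 * 4 * 4 * 4 = 1024

Answer: 1024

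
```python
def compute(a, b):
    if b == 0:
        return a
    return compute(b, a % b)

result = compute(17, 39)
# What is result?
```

compute(17, 39) -> compute(39, 17) -> compute(17, 5) -> compute(5, 2) -> compute(2, 1) -> compute(1, 0) -> 1

Answer: 1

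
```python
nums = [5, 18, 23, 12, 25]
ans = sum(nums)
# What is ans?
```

Trace:
`nums = [5, 18, 23, 12, 25]` → nums = [5, 18, 23, 12, 25]
`ans = sum(nums)` → ans = 83
So ans = 83

Answer: 83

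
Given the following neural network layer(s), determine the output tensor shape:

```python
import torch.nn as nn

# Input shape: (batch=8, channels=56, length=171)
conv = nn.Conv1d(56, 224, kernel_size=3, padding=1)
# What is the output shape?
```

Input: (8, 56, 171) -> Output: (8, 224, 171)

Answer: (8, 224, 171)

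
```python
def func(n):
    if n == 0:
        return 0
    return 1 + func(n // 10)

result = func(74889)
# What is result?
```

Count of digits of 74889: 5

Answer: 5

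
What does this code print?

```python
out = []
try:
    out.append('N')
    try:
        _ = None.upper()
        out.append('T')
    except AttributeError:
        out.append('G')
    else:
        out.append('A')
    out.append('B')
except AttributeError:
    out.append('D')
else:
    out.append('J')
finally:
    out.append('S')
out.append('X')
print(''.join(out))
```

Execution trace: 'N' (try body) → 'G' (inner except AttributeError) → 'B' (try body, no exception) → 'J' (else) → 'S' (finally) → 'X' (after the try/except). Output: NGBJSX

Answer: NGBJSX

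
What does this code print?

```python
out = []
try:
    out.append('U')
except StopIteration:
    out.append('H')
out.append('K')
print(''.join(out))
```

Execution trace: 'U' (try body, no exception) → 'K' (after the try/except). Output: UK

Answer: UK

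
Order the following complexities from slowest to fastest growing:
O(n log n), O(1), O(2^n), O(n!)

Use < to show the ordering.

Ordered by growth rate: O(1) < O(n log n) < O(2^n) < O(n!)

Answer: O(1) < O(n log n) < O(2^n) < O(n!)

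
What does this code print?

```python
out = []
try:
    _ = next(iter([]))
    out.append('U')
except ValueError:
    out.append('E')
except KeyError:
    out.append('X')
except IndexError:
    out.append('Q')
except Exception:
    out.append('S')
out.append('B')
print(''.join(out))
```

Execution trace: 'S' (except Exception) → 'B' (after the try/except). Output: SB

Answer: SB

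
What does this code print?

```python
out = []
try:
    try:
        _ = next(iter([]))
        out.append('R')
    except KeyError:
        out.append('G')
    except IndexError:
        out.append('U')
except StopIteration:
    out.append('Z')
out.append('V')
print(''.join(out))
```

Execution trace: 'Z' (outer except StopIteration) → 'V' (after the try/except). Output: ZV

Answer: ZV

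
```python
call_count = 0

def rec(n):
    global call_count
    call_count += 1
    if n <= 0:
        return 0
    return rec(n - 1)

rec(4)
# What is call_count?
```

Linear recursion stepping by 1: 5 calls from n=4 down to ≤0.

Answer: 5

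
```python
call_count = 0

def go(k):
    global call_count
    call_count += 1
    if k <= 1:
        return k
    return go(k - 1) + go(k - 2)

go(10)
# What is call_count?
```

Calls(k) = 1 + Calls(k-1) + Calls(k-2); Calls(0)=Calls(1)=1. For k=10 this gives 177.

Answer: 177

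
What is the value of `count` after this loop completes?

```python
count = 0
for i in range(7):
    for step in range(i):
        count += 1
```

Triangle number: 0+1+2+...+6
`count` takes the values: 0 → 1 → 2 → 3 → 4 → 5 → 6 → 7 → 8 → 9 → 10 → 11 → 12 → 13 → 14 → 15 → 16 → 17 → 18 → 19 → 20 → 21

Answer: 21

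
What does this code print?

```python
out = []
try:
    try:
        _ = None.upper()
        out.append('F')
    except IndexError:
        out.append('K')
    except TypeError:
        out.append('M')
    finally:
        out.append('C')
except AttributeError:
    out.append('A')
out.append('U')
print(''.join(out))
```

Execution trace: 'C' (inner finally) → 'A' (outer except AttributeError) → 'U' (after the try/except). Output: CAU

Answer: CAU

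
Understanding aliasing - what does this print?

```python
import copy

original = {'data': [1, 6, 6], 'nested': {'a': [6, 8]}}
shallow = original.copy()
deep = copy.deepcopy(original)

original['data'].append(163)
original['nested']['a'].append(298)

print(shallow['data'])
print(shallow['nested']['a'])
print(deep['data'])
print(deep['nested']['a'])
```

Key concept: comparing shallow vs deep copy.
Step by step:
`original = {'data': [1, 6, 6], 'nested': {'a': [6, 8]}}` → original = {'data': [1, 6, 6], 'nested': {'a': [6, 8]}}
`shallow = original.copy()` → shallow = {'data': [1, 6, 6], 'nested': {'a': [6, 8]}}
`deep = copy.deepcopy(original)` → deep = {'data': [1, 6, 6], 'nested': {'a': [6, 8]}}
`original['data'].append(163)` → original = {'data': [1, 6, 6, 163], 'nested': {'a': [6, 8]}}; shallow = {'data': [1, 6, 6, 163], 'nested': {'a': [6, 8]}}
`original['nested']['a'].append(298)` → original = {'data': [1, 6, 6, 163], 'nested': {'a': [6, 8, 298]}}; shallow = {'data': [1, 6, 6, 163], 'nested': {'a': [6, 8, 298]}}
`print(shallow['data'])` → prints [1, 6, 6, 163]
`print(shallow['nested']['a'])` → prints [6, 8, 298]
`print(deep['data'])` → prints [1, 6, 6]
`print(deep['nested']['a'])` → prints [6, 8]

Answer:
[1, 6, 6, 163]
[6, 8, 298]
[1, 6, 6]
[6, 8]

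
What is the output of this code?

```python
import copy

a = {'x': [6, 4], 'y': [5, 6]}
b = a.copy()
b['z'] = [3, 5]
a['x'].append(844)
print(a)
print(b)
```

Key concept: shallow copy of dict with mutable values.
Step by step:
`a = {'x': [6, 4], 'y': [5, 6]}` → a = {'x': [6, 4], 'y': [5, 6]}
`b = a.copy()` → b = {'x': [6, 4], 'y': [5, 6]}
`b['z'] = [3, 5]` → b = {'x': [6, 4], 'y': [5, 6], 'z': [3, 5]}
`a['x'].append(844)` → a = {'x': [6, 4, 844], 'y': [5, 6]}; b = {'x': [6, 4, 844], 'y': [5, 6], 'z': [3, 5]}
`print(a)` → prints {'x': [6, 4, 844], 'y': [5, 6]}
`print(b)` → prints {'x': [6, 4, 844], 'y': [5, 6], 'z': [3, 5]}

Answer:
{'x': [6, 4, 844], 'y': [5, 6]}
{'x': [6, 4, 844], 'y': [5, 6], 'z': [3, 5]}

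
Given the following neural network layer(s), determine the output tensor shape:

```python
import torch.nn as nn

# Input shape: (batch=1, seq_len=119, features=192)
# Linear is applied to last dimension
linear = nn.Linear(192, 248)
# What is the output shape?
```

Input: (1, 119, 192) -> Output: (1, 119, 248)

Answer: (1, 119, 248)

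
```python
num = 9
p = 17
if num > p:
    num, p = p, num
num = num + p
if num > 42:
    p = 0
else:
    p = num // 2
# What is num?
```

Trace:
`num = 9` → num = 9
`p = 17` → p = 17
`if num > p: ...` → num > p is False → no variable changes
`num = num + p` → num = 26
`if num > 42: ...` → num > 42 is False, take else branch → p = 13
So num = 26

Answer: 26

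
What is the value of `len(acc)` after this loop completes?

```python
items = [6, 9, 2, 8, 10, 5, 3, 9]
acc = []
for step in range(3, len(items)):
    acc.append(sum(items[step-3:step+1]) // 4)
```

Number of 4-element averages
`acc` takes the values: [] → [6] → [6, 7] → [6, 7, 6] → [6, 7, 6, 6] → [6, 7, 6, 6, 6]
So `len(acc)` = 5

Answer: 5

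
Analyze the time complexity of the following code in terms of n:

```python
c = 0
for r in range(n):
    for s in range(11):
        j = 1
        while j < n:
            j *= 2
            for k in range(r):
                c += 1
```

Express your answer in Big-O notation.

Each loop level contributes: n × 1 × log n × n. Multiplying the contributions gives O(n^2 log n).

Answer: O(n^2 log n)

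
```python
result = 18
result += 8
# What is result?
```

Trace:
`result = 18` → result = 18
`result += 8` → result = 26
So result = 26

Answer: 26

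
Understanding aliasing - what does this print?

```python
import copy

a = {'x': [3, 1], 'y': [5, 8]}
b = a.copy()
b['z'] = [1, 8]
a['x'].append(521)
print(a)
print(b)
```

Key concept: shallow copy of dict with mutable values.
Step by step:
`a = {'x': [3, 1], 'y': [5, 8]}` → a = {'x': [3, 1], 'y': [5, 8]}
`b = a.copy()` → b = {'x': [3, 1], 'y': [5, 8]}
`b['z'] = [1, 8]` → b = {'x': [3, 1], 'y': [5, 8], 'z': [1, 8]}
`a['x'].append(521)` → a = {'x': [3, 1, 521], 'y': [5, 8]}; b = {'x': [3, 1, 521], 'y': [5, 8], 'z': [1, 8]}
`print(a)` → prints {'x': [3, 1, 521], 'y': [5, 8]}
`print(b)` → prints {'x': [3, 1, 521], 'y': [5, 8], 'z': [1, 8]}

Answer:
{'x': [3, 1, 521], 'y': [5, 8]}
{'x': [3, 1, 521], 'y': [5, 8], 'z': [1, 8]}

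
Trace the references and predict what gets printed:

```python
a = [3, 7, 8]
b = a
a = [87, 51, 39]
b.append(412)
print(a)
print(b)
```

Key concept: rebinding vs mutation: a is rebound to a new list, b still points at the original.
Step by step:
`a = [3, 7, 8]` → a = [3, 7, 8]
`b = a` → b = [3, 7, 8] (same object as a)
`a = [87, 51, 39]` → a = [87, 51, 39]
`b.append(412)` → b = [3, 7, 8, 412]
`print(a)` → prints [87, 51, 39]
`print(b)` → prints [3, 7, 8, 412]

Answer:
[87, 51, 39]
[3, 7, 8, 412]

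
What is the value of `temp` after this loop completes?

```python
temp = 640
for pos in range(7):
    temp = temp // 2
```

Halve 7 times: 640 // 2^7 = 5
`temp` takes the values: 640 → 320 → 160 → 80 → 40 → 20 → 10 → 5

Answer: 5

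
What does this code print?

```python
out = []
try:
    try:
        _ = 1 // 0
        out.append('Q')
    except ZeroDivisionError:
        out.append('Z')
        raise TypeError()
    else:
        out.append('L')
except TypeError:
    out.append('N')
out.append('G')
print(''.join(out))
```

Execution trace: 'Z' (inner except ZeroDivisionError) → 'N' (outer except TypeError) → 'G' (after the try/except). Output: ZNG

Answer: ZNG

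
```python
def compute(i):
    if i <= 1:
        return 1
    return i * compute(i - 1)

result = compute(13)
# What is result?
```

compute(13) = 13 * 12 * 11 * 10 * 9 * 8 * 7 * 6 * 5 * 4 * 3 * 2 * 1 = 6227020800

Answer: 6227020800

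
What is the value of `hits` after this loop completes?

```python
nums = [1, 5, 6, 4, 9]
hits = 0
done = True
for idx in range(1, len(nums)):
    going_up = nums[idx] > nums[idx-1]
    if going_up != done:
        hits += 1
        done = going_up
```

Count direction changes in [1, 5, 6, 4, 9]
`hits` takes the values: 0 → 1 → 2

Answer: 2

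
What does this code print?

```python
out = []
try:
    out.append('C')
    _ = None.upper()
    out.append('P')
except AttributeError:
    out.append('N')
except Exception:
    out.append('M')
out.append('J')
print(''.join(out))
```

Execution trace: 'C' (try body) → 'N' (except AttributeError) → 'J' (after the try/except). Output: CNJ

Answer: CNJ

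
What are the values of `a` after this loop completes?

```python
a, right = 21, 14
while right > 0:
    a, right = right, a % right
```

GCD of 21 and 14
`a` takes the values: 21 → 14 → 7

Answer: 7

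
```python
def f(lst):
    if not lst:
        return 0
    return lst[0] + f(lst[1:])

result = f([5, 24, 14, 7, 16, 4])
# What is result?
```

5 + 24 + 14 + 7 + 16 + 4 + 0 = 70

Answer: 70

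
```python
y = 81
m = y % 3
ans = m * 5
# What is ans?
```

Trace:
`y = 81` → y = 81
`m = y % 3` → m = 0
`ans = m * 5` → ans = 0
So ans = 0

Answer: 0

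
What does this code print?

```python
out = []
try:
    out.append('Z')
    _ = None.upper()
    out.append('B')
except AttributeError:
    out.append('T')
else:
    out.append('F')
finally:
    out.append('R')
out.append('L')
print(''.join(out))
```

Execution trace: 'Z' (try body) → 'T' (except AttributeError) → 'R' (finally) → 'L' (after the try/except). Output: ZTRL

Answer: ZTRL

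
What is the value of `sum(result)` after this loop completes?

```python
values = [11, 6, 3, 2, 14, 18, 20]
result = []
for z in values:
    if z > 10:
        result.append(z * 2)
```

Sum of doubled values > 10
`result` takes the values: [] → [22] → [22, 28] → [22, 28, 36] → [22, 28, 36, 40]
So `sum(result)` = 126

Answer: 126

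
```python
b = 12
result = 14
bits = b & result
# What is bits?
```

Trace:
`b = 12` → b = 12
`result = 14` → result = 14
`bits = b & result` → bits = 12
So bits = 12

Answer: 12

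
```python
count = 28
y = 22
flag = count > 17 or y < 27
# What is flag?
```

Trace:
`count = 28` → count = 28
`y = 22` → y = 22
`flag = count > 17 or y < 27` → flag = True
So flag = True

Answer: True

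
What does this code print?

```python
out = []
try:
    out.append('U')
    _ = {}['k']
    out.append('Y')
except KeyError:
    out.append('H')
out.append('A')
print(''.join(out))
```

Execution trace: 'U' (try body) → 'H' (except KeyError) → 'A' (after the try/except). Output: UHA

Answer: UHA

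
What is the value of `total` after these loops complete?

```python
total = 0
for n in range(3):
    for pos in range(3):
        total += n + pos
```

Sum of all n+pos for n,pos in 3x3
`total` takes the values: 0 → 1 → 3 → 4 → 6 → 9 → 11 → 14 → 18

Answer: 18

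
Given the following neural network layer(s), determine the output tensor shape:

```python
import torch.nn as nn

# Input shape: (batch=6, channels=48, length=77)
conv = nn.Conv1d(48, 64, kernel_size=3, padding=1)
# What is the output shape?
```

Input: (6, 48, 77) -> Output: (6, 64, 77)

Answer: (6, 64, 77)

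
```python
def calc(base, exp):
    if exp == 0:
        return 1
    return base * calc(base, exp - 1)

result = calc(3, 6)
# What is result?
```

calc(3, 6) = 3 * 3 * 3 * 3 * 3 * 3 = 729

Answer: 729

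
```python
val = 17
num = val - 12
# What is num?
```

Trace:
`val = 17` → val = 17
`num = val - 12` → num = 5
So num = 5

Answer: 5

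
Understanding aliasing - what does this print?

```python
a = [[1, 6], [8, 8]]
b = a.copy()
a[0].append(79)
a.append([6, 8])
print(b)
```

Key concept: shallow copy with nested lists.
Step by step:
`a = [[1, 6], [8, 8]]` → a = [[1, 6], [8, 8]]
`b = a.copy()` → b = [[1, 6], [8, 8]]
`a[0].append(79)` → a = [[1, 6, 79], [8, 8]]; b = [[1, 6, 79], [8, 8]]
`a.append([6, 8])` → a = [[1, 6, 79], [8, 8], [6, 8]]
`print(b)` → prints [[1, 6, 79], [8, 8]]

Answer: [[1, 6, 79], [8, 8]]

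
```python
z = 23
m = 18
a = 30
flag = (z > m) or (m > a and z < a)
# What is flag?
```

Trace:
`z = 23` → z = 23
`m = 18` → m = 18
`a = 30` → a = 30
`flag = (z > m) or (m > a and z < a)` → flag = True
So flag = True

Answer: True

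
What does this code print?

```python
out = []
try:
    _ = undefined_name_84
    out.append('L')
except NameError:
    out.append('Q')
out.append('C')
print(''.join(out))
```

Execution trace: 'Q' (except NameError) → 'C' (after the try/except). Output: QC

Answer: QC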